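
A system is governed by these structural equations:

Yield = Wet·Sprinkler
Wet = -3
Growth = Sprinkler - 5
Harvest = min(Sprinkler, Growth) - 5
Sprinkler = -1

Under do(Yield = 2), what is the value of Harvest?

Intervening sets Yield = 2 and removes its equation (Yield = Wet·Sprinkler).
No directed path runs from Yield to Harvest, so Harvest keeps its natural value.
Growth = Sprinkler - 5  [with Sprinkler=-1]  = -6
Harvest = min(Sprinkler, Growth) - 5  [with Sprinkler=-1, Growth=-6]  = -11

-11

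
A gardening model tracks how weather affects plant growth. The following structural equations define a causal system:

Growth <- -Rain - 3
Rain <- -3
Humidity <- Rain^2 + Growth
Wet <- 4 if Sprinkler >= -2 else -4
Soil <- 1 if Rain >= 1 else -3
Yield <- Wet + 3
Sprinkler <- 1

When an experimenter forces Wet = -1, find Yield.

The intervention breaks the incoming arrows to Wet: Wet <- 4 if Sprinkler >= -2 else -4 no longer applies, and Wet = -1.
Yield = Wet + 3  [with Wet=-1]  = 2

2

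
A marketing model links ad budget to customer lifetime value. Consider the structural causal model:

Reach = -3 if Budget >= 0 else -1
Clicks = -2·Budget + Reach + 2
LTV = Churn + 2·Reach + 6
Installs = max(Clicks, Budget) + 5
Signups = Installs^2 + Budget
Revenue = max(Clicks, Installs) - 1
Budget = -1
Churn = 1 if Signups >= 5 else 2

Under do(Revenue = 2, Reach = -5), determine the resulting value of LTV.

The joint intervention fixes Revenue = 2, Reach = -5, removing each variable's own equation.
Clicks = -2·Budget + Reach + 2  [with Budget=-1, Reach=-5]  = -1
Installs = max(Clicks, Budget) + 5  [with Clicks=-1, Budget=-1]  = 4
Signups = Installs^2 + Budget  [with Installs=4, Budget=-1]  = 15
Churn = 1 if Signups >= 5 else 2  [with Signups=15]  = 1
LTV = Churn + 2·Reach + 6  [with Churn=1, Reach=-5]  = -3

-3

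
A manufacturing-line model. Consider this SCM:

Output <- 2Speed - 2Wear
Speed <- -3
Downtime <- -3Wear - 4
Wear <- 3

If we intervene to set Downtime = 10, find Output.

-12

Under do(Downtime=10), the mechanism Downtime <- -3Wear - 4 is discarded; Downtime is fixed at 10.
Since Output is not a descendant of the intervened variable, it is unaffected.
Output = 2Speed - 2Wear  [with Speed=-3, Wear=3]  = -12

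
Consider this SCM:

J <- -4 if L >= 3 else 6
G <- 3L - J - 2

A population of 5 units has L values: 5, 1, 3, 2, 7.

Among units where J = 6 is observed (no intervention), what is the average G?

Conditioning on J=6 selects the 2 unit(s) with L ∈ {1, 2}. Their G values: -5, -2. Mean = -3.5.

-3.5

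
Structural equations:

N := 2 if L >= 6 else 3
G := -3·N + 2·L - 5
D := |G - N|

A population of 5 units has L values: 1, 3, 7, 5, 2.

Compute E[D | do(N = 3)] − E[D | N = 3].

-1.7

do(N=3) breaks N's dependence on L. With N=3 fixed, D across the units is 15, 11, 3, 7, 13, mean 9.8.
Conditioning on N=3 selects the 4 unit(s) with L ∈ {1, 3, 5, 2}. Their D values: 15, 11, 7, 13. Mean = 11.5.
Difference = 9.8 − 11.5 = -1.7.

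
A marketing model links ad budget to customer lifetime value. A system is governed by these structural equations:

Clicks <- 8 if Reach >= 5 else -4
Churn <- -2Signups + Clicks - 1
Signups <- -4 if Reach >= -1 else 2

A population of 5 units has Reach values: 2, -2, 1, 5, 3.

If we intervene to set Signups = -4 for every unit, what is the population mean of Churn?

do(Signups=-4) breaks Signups's dependence on Reach. With Signups=-4 fixed, Churn across the units is 3, 3, 3, 15, 3, mean 5.4.

5.4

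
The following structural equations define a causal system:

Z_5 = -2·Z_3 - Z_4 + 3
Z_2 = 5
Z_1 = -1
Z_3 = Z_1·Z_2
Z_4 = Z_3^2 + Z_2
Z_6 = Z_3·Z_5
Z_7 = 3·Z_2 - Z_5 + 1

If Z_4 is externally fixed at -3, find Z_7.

The intervention breaks the incoming arrows to Z_4: Z_4 = Z_3^2 + Z_2 no longer applies, and Z_4 = -3.
Z_3 = Z_1·Z_2  [with Z_1=-1, Z_2=5]  = -5
Z_5 = -2·Z_3 - Z_4 + 3  [with Z_3=-5, Z_4=-3]  = 16
Z_7 = 3·Z_2 - Z_5 + 1  [with Z_2=5, Z_5=16]  = 0

0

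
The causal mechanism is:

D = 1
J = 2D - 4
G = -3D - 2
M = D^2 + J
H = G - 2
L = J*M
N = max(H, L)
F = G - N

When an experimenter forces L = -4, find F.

-1

Intervening sets L = -4 and removes its equation (L = J*M).
G = -3D - 2  [with D=1]  = -5
H = G - 2  [with G=-5]  = -7
N = max(H, L)  [with H=-7, L=-4]  = -4
F = G - N  [with G=-5, N=-4]  = -1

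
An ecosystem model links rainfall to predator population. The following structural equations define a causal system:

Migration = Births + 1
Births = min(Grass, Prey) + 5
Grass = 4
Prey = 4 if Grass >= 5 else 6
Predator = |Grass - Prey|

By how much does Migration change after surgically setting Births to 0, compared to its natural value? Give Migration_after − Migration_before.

Intervening sets Births = 0 and removes its equation (Births = min(Grass, Prey) + 5).
Migration = Births + 1  [with Births=0]  = 1
Without intervention: Prey = 4 if Grass >= 5 else 6  [with Grass=4]  = 6; Births = min(Grass, Prey) + 5  [with Grass=4, Prey=6]  = 9; Migration = Births + 1  [with Births=9]  = 10.
Change = 1 − 10 = -9.

-9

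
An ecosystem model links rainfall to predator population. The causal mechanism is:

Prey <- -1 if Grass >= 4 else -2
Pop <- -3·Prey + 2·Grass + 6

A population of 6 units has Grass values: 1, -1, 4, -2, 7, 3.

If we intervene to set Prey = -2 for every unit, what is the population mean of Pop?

16

do(Prey=-2) breaks Prey's dependence on Grass. With Prey=-2 fixed, Pop across the units is 14, 10, 20, 8, 26, 18, mean 16.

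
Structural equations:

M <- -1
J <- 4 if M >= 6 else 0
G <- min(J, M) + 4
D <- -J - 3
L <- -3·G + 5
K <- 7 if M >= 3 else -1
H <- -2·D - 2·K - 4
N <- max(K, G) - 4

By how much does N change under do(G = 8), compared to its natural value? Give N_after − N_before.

The intervention breaks the incoming arrows to G: G <- min(J, M) + 4 no longer applies, and G = 8.
K = 7 if M >= 3 else -1  [with M=-1]  = -1
N = max(K, G) - 4  [with K=-1, G=8]  = 4
Without intervention: J = 4 if M >= 6 else 0  [with M=-1]  = 0; G = min(J, M) + 4  [with J=0, M=-1]  = 3; K = 7 if M >= 3 else -1  [with M=-1]  = -1; N = max(K, G) - 4  [with K=-1, G=3]  = -1.
Change = 4 − (-1) = 5.

5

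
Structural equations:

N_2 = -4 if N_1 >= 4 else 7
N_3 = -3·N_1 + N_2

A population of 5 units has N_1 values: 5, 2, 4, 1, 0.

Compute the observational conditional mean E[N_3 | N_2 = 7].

Observing N_2=7 restricts to units where N_2's equation naturally yields 7: N_1 ∈ {2, 1, 0}. In that subpopulation N_3 = 1, 4, 7, mean 4.

4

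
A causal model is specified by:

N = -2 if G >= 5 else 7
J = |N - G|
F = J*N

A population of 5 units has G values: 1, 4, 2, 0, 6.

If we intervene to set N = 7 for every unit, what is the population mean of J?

4.4

The intervention sets N=7 in all 5 units regardless of G. Recomputing J per unit gives 6, 3, 5, 7, 1; average 4.4.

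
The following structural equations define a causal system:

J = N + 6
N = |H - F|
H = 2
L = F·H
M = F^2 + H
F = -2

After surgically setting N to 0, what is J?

do(N=0) replaces the equation N = |H - F| with the constant N = 0.
J = N + 6  [with N=0]  = 6

6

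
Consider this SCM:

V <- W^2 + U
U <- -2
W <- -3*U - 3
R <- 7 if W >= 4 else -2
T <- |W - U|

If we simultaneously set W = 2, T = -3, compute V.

Under do(W = 2, T = -3), each intervened variable's structural equation is replaced by its fixed value.
V = W^2 + U  [with W=2, U=-2]  = 2

2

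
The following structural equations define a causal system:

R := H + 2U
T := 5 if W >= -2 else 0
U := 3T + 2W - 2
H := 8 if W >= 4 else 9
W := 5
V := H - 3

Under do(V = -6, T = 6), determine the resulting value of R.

The joint intervention fixes V = -6, T = 6, removing each variable's own equation.
U = 3T + 2W - 2  [with T=6, W=5]  = 26
H = 8 if W >= 4 else 9  [with W=5]  = 8
R = H + 2U  [with H=8, U=26]  = 60

60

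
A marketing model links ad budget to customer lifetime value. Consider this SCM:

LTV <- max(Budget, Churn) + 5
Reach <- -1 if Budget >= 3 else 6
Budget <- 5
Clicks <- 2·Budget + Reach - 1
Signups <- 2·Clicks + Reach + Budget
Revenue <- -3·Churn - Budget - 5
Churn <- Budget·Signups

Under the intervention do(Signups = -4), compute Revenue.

50

Under do(Signups=-4), the mechanism Signups <- 2·Clicks + Reach + Budget is discarded; Signups is fixed at -4.
Churn = Budget·Signups  [with Budget=5, Signups=-4]  = -20
Revenue = -3·Churn - Budget - 5  [with Churn=-20, Budget=5]  = 50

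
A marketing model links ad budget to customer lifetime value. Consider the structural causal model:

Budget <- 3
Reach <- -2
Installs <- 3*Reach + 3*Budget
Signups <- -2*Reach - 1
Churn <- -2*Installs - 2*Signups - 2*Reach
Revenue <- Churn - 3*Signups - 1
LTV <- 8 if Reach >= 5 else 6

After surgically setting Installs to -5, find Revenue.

-2

The intervention breaks the incoming arrows to Installs: Installs <- 3*Reach + 3*Budget no longer applies, and Installs = -5.
Signups = -2*Reach - 1  [with Reach=-2]  = 3
Churn = -2*Installs - 2*Signups - 2*Reach  [with Installs=-5, Signups=3, Reach=-2]  = 8
Revenue = Churn - 3*Signups - 1  [with Churn=8, Signups=3]  = -2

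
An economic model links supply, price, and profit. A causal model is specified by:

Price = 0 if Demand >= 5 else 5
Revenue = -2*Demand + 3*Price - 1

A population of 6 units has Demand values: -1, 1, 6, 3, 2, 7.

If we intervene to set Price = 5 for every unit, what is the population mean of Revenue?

do(Price=5) breaks Price's dependence on Demand. With Price=5 fixed, Revenue across the units is 16, 12, 2, 8, 10, 0, mean 8.

8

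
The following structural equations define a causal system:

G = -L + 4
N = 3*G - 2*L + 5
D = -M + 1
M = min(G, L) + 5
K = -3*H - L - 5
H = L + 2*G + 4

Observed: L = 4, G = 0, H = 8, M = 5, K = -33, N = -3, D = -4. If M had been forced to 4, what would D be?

The intervention breaks the incoming arrows to M: M = min(G, L) + 5 no longer applies, and M = 4.
D = -M + 1  [with M=4]  = -3

-3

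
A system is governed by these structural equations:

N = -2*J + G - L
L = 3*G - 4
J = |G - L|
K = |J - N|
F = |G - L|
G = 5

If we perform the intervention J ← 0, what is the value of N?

-6

The intervention breaks the incoming arrows to J: J = |G - L| no longer applies, and J = 0.
L = 3*G - 4  [with G=5]  = 11
N = -2*J + G - L  [with J=0, G=5, L=11]  = -6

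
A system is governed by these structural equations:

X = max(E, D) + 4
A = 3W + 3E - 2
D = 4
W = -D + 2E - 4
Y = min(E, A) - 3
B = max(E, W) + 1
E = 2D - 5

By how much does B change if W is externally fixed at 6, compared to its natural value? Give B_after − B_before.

3

Under do(W=6), the mechanism W = -D + 2E - 4 is discarded; W is fixed at 6.
E = 2D - 5  [with D=4]  = 3
B = max(E, W) + 1  [with E=3, W=6]  = 7
Without intervention: E = 2D - 5  [with D=4]  = 3; W = -D + 2E - 4  [with D=4, E=3]  = -2; B = max(E, W) + 1  [with E=3, W=-2]  = 4.
Change = 7 − 4 = 3.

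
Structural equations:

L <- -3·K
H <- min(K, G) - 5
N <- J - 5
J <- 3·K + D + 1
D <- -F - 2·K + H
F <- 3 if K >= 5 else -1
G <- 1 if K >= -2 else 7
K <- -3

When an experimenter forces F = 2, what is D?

-4

do(F=2) replaces the equation F <- 3 if K >= 5 else -1 with the constant F = 2.
G = 1 if K >= -2 else 7  [with K=-3]  = 7
H = min(K, G) - 5  [with K=-3, G=7]  = -8
D = -F - 2·K + H  [with F=2, K=-3, H=-8]  = -4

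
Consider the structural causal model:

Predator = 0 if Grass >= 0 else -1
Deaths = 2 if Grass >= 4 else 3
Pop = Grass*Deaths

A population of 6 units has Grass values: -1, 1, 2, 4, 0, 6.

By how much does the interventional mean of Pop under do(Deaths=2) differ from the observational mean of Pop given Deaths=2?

-6

The intervention sets Deaths=2 in all 6 units regardless of Grass. Recomputing Pop per unit gives -2, 2, 4, 8, 0, 12; average 4.
Observing Deaths=2 restricts to units where Deaths's equation naturally yields 2: Grass ∈ {4, 6}. In that subpopulation Pop = 8, 12, mean 10.
Difference = 4 − 10 = -6.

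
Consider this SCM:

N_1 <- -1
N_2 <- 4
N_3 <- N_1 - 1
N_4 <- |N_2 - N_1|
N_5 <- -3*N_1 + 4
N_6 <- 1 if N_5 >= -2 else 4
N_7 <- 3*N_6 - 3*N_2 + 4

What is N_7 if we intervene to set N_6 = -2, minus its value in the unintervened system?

Intervening sets N_6 = -2 and removes its equation (N_6 <- 1 if N_5 >= -2 else 4).
N_7 = 3*N_6 - 3*N_2 + 4  [with N_6=-2, N_2=4]  = -14
Without intervention: N_5 = -3*N_1 + 4  [with N_1=-1]  = 7; N_6 = 1 if N_5 >= -2 else 4  [with N_5=7]  = 1; N_7 = 3*N_6 - 3*N_2 + 4  [with N_6=1, N_2=4]  = -5.
Change = -14 − (-5) = -9.

-9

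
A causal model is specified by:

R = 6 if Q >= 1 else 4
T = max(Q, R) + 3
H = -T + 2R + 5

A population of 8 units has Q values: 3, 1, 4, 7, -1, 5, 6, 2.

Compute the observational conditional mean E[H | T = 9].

Observing T=9 restricts to units where T's equation naturally yields 9: Q ∈ {3, 1, 4, 5, 6, 2}. In that subpopulation H = 8, 8, 8, 8, 8, 8, mean 8.

8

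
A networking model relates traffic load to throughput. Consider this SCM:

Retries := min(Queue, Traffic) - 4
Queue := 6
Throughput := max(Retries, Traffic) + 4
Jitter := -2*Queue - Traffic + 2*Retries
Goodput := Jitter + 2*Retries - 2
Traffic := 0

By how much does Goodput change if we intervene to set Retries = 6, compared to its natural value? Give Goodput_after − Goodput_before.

The intervention breaks the incoming arrows to Retries: Retries := min(Queue, Traffic) - 4 no longer applies, and Retries = 6.
Jitter = -2*Queue - Traffic + 2*Retries  [with Queue=6, Traffic=0, Retries=6]  = 0
Goodput = Jitter + 2*Retries - 2  [with Jitter=0, Retries=6]  = 10
Without intervention: Retries = min(Queue, Traffic) - 4  [with Queue=6, Traffic=0]  = -4; Jitter = -2*Queue - Traffic + 2*Retries  [with Queue=6, Traffic=0, Retries=-4]  = -20; Goodput = Jitter + 2*Retries - 2  [with Jitter=-20, Retries=-4]  = -30.
Change = 10 − (-30) = 40.

40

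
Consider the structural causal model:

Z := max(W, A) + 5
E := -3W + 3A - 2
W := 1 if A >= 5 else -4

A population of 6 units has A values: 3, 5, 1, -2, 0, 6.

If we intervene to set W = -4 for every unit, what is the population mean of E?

16.5

do(W=-4) breaks W's dependence on A. With W=-4 fixed, E across the units is 19, 25, 13, 4, 10, 28, mean 16.5.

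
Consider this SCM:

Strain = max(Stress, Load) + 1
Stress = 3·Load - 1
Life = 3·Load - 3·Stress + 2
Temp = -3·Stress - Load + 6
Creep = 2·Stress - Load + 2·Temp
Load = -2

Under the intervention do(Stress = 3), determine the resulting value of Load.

-2

Under do(Stress=3), the mechanism Stress = 3·Load - 1 is discarded; Stress is fixed at 3.
Load is not downstream of the intervention, so its value is determined by the original equations.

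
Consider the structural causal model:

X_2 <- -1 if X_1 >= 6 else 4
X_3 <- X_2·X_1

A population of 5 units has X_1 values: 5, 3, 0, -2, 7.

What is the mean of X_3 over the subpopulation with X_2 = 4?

E[X_3|X_2=4] averages over only the 4 units with X_2=4 (X_1 = 5, 3, 0, -2): X_3 = 20, 12, 0, -8, mean 6.

6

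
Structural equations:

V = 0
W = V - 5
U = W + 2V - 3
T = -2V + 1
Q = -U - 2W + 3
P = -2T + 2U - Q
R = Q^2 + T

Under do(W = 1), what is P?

Under do(W=1), the mechanism W = V - 5 is discarded; W is fixed at 1.
U = W + 2V - 3  [with W=1, V=0]  = -2
T = -2V + 1  [with V=0]  = 1
Q = -U - 2W + 3  [with U=-2, W=1]  = 3
P = -2T + 2U - Q  [with T=1, U=-2, Q=3]  = -9

-9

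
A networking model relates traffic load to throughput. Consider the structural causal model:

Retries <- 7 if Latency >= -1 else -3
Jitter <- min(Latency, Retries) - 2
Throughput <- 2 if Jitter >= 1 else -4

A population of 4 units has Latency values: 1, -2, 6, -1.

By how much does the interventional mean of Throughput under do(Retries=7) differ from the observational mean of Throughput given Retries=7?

do(Retries=7) breaks Retries's dependence on Latency. With Retries=7 fixed, Throughput across the units is -4, -4, 2, -4, mean -2.5.
Observing Retries=7 restricts to units where Retries's equation naturally yields 7: Latency ∈ {1, 6, -1}. In that subpopulation Throughput = -4, 2, -4, mean -2.
Difference = -2.5 − (-2) = -0.5.

-0.5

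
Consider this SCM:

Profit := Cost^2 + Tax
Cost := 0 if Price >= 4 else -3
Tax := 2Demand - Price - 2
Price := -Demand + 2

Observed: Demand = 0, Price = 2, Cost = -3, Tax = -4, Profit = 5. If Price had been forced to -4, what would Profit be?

do(Price=-4) replaces the equation Price := -Demand + 2 with the constant Price = -4.
Cost = 0 if Price >= 4 else -3  [with Price=-4]  = -3
Tax = 2Demand - Price - 2  [with Demand=0, Price=-4]  = 2
Profit = Cost^2 + Tax  [with Cost=-3, Tax=2]  = 11

11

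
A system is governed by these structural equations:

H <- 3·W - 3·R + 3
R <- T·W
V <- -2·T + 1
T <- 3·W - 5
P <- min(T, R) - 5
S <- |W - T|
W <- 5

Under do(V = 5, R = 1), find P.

Under do(V = 5, R = 1), each intervened variable's structural equation is replaced by its fixed value.
T = 3·W - 5  [with W=5]  = 10
P = min(T, R) - 5  [with T=10, R=1]  = -4

-4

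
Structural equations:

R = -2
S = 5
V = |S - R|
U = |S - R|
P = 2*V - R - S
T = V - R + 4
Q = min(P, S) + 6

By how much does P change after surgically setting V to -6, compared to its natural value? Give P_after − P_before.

do(V=-6) replaces the equation V = |S - R| with the constant V = -6.
P = 2*V - R - S  [with V=-6, R=-2, S=5]  = -15
Without intervention: V = |S - R|  [with S=5, R=-2]  = 7; P = 2*V - R - S  [with V=7, R=-2, S=5]  = 11.
Change = -15 − 11 = -26.

-26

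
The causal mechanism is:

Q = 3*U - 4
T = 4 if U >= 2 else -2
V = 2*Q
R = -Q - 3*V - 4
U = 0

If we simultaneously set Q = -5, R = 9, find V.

-10

The joint intervention fixes Q = -5, R = 9, removing each variable's own equation.
V = 2*Q  [with Q=-5]  = -10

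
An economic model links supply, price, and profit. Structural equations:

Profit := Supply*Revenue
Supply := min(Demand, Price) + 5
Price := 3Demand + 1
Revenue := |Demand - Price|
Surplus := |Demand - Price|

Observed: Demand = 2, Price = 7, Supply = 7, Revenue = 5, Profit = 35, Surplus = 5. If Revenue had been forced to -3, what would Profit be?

Intervening sets Revenue = -3 and removes its equation (Revenue := |Demand - Price|).
Price = 3Demand + 1  [with Demand=2]  = 7
Supply = min(Demand, Price) + 5  [with Demand=2, Price=7]  = 7
Profit = Supply*Revenue  [with Supply=7, Revenue=-3]  = -21

-21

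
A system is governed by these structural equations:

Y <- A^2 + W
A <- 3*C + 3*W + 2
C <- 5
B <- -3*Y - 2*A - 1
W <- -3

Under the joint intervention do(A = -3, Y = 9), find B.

Setting A = -3, Y = 9 by intervention discards those variables' equations.
B = -3*Y - 2*A - 1  [with Y=9, A=-3]  = -22

-22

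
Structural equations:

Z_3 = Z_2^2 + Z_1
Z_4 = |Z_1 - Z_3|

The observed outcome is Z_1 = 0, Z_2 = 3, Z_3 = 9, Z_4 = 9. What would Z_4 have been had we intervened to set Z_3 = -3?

3

The intervention breaks the incoming arrows to Z_3: Z_3 = Z_2^2 + Z_1 no longer applies, and Z_3 = -3.
Z_4 = |Z_1 - Z_3|  [with Z_1=0, Z_3=-3]  = 3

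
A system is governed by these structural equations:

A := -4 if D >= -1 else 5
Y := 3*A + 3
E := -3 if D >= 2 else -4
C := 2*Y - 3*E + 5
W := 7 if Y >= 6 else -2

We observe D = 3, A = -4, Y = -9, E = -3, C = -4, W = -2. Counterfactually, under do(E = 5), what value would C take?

Intervening sets E = 5 and removes its equation (E := -3 if D >= 2 else -4).
A = -4 if D >= -1 else 5  [with D=3]  = -4
Y = 3*A + 3  [with A=-4]  = -9
C = 2*Y - 3*E + 5  [with Y=-9, E=5]  = -28

-28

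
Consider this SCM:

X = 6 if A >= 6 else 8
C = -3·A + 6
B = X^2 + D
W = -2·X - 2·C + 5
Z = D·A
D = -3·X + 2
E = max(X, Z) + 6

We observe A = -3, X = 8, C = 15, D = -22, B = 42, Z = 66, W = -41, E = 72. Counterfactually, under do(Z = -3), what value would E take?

Intervening sets Z = -3 and removes its equation (Z = D·A).
X = 6 if A >= 6 else 8  [with A=-3]  = 8
E = max(X, Z) + 6  [with X=8, Z=-3]  = 14

14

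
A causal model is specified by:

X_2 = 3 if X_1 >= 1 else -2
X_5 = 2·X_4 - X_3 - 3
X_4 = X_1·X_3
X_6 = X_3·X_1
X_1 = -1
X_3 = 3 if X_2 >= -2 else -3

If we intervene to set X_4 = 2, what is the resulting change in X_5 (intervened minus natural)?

10

Intervening sets X_4 = 2 and removes its equation (X_4 = X_1·X_3).
X_2 = 3 if X_1 >= 1 else -2  [with X_1=-1]  = -2
X_3 = 3 if X_2 >= -2 else -3  [with X_2=-2]  = 3
X_5 = 2·X_4 - X_3 - 3  [with X_4=2, X_3=3]  = -2
Without intervention: X_2 = 3 if X_1 >= 1 else -2  [with X_1=-1]  = -2; X_3 = 3 if X_2 >= -2 else -3  [with X_2=-2]  = 3; X_4 = X_1·X_3  [with X_1=-1, X_3=3]  = -3; X_5 = 2·X_4 - X_3 - 3  [with X_4=-3, X_3=3]  = -12.
Change = -2 − (-12) = 10.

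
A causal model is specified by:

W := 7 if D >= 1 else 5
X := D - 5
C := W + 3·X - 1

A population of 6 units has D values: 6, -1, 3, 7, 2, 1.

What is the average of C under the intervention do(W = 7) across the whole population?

Every unit gets W=7 under the intervention. C values become 9, -12, 0, 12, -3, -6; E[C|do(W=7)] = 0.

0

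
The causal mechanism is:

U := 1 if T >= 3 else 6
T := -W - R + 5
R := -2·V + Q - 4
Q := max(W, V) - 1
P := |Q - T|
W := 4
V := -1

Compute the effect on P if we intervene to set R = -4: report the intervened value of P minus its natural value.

-1

Under do(R=-4), the mechanism R := -2·V + Q - 4 is discarded; R is fixed at -4.
Q = max(W, V) - 1  [with W=4, V=-1]  = 3
T = -W - R + 5  [with W=4, R=-4]  = 5
P = |Q - T|  [with Q=3, T=5]  = 2
Without intervention: Q = max(W, V) - 1  [with W=4, V=-1]  = 3; R = -2·V + Q - 4  [with V=-1, Q=3]  = 1; T = -W - R + 5  [with W=4, R=1]  = 0; P = |Q - T|  [with Q=3, T=0]  = 3.
Change = 2 − 3 = -1.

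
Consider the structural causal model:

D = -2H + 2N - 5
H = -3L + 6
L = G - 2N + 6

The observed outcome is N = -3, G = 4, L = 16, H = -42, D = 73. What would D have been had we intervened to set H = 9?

-29

Intervening sets H = 9 and removes its equation (H = -3L + 6).
D = -2H + 2N - 5  [with H=9, N=-3]  = -29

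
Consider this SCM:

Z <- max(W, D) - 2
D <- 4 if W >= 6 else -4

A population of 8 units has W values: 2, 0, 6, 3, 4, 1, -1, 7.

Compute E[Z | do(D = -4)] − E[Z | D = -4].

1.25

Every unit gets D=-4 under the intervention. Z values become 0, -2, 4, 1, 2, -1, -3, 5; E[Z|do(D=-4)] = 0.75.
E[Z|D=-4] averages over only the 6 units with D=-4 (W = 2, 0, 3, 4, 1, -1): Z = 0, -2, 1, 2, -1, -3, mean -0.5.
Difference = 0.75 − (-0.5) = 1.25.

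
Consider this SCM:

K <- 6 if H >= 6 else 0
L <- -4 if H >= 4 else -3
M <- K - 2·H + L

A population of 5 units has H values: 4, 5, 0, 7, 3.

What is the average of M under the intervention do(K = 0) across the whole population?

do(K=0) breaks K's dependence on H. With K=0 fixed, M across the units is -12, -14, -3, -18, -9, mean -11.2.

-11.2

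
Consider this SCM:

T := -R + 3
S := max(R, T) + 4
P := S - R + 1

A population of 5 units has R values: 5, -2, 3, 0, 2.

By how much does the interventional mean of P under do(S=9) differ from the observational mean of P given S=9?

-0.1

The intervention sets S=9 in all 5 units regardless of R. Recomputing P per unit gives 5, 12, 7, 10, 8; average 8.4.
Observing S=9 restricts to units where S's equation naturally yields 9: R ∈ {5, -2}. In that subpopulation P = 5, 12, mean 8.5.
Difference = 8.4 − 8.5 = -0.1.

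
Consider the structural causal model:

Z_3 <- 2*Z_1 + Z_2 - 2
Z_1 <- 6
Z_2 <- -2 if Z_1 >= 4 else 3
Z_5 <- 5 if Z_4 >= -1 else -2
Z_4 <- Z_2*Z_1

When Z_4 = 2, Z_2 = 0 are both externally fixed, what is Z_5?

The joint intervention fixes Z_4 = 2, Z_2 = 0, removing each variable's own equation.
Z_5 = 5 if Z_4 >= -1 else -2  [with Z_4=2]  = 5

5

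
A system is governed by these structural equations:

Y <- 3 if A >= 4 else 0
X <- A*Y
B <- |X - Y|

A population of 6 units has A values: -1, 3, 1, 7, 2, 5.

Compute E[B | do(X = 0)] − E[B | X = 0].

Every unit gets X=0 under the intervention. B values become 0, 0, 0, 3, 0, 3; E[B|do(X=0)] = 1.
Observing X=0 restricts to units where X's equation naturally yields 0: A ∈ {-1, 3, 1, 2}. In that subpopulation B = 0, 0, 0, 0, mean 0.
Difference = 1 − 0 = 1.

1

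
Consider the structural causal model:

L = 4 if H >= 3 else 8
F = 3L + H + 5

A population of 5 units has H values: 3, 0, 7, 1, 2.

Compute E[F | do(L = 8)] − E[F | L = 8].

do(L=8) breaks L's dependence on H. With L=8 fixed, F across the units is 32, 29, 36, 30, 31, mean 31.6.
Conditioning on L=8 selects the 3 unit(s) with H ∈ {0, 1, 2}. Their F values: 29, 30, 31. Mean = 30.
Difference = 31.6 − 30 = 1.6.

1.6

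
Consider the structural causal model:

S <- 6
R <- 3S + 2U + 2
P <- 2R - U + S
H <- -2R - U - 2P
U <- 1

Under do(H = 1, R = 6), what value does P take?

17

Under do(H = 1, R = 6), each intervened variable's structural equation is replaced by its fixed value.
P = 2R - U + S  [with R=6, U=1, S=6]  = 17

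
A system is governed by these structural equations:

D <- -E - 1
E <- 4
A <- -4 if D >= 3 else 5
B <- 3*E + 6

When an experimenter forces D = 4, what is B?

The intervention breaks the incoming arrows to D: D <- -E - 1 no longer applies, and D = 4.
Since B is not a descendant of the intervened variable, it is unaffected.
B = 3*E + 6  [with E=4]  = 18

18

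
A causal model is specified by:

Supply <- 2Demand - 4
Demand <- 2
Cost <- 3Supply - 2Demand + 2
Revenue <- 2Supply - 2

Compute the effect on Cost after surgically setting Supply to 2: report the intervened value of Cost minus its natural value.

The intervention breaks the incoming arrows to Supply: Supply <- 2Demand - 4 no longer applies, and Supply = 2.
Cost = 3Supply - 2Demand + 2  [with Supply=2, Demand=2]  = 4
Without intervention: Supply = 2Demand - 4  [with Demand=2]  = 0; Cost = 3Supply - 2Demand + 2  [with Supply=0, Demand=2]  = -2.
Change = 4 − (-2) = 6.

6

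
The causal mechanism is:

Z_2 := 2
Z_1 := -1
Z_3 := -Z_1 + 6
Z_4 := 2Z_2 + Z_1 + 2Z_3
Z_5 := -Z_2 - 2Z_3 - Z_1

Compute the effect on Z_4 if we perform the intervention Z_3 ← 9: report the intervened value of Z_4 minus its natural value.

4

The intervention breaks the incoming arrows to Z_3: Z_3 := -Z_1 + 6 no longer applies, and Z_3 = 9.
Z_4 = 2Z_2 + Z_1 + 2Z_3  [with Z_2=2, Z_1=-1, Z_3=9]  = 21
Without intervention: Z_3 = -Z_1 + 6  [with Z_1=-1]  = 7; Z_4 = 2Z_2 + Z_1 + 2Z_3  [with Z_2=2, Z_1=-1, Z_3=7]  = 17.
Change = 21 − 17 = 4.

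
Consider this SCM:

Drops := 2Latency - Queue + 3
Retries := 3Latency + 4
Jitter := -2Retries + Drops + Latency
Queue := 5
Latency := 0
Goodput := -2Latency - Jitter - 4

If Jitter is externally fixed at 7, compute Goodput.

-11

The intervention breaks the incoming arrows to Jitter: Jitter := -2Retries + Drops + Latency no longer applies, and Jitter = 7.
Goodput = -2Latency - Jitter - 4  [with Latency=0, Jitter=7]  = -11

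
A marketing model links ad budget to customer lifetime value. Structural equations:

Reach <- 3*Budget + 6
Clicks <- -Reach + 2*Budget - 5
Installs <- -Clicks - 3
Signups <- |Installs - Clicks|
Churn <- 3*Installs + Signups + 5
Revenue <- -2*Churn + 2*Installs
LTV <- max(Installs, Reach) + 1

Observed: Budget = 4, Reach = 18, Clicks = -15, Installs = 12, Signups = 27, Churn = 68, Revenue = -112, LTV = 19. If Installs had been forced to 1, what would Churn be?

Under do(Installs=1), the mechanism Installs <- -Clicks - 3 is discarded; Installs is fixed at 1.
Reach = 3*Budget + 6  [with Budget=4]  = 18
Clicks = -Reach + 2*Budget - 5  [with Reach=18, Budget=4]  = -15
Signups = |Installs - Clicks|  [with Installs=1, Clicks=-15]  = 16
Churn = 3*Installs + Signups + 5  [with Installs=1, Signups=16]  = 24

24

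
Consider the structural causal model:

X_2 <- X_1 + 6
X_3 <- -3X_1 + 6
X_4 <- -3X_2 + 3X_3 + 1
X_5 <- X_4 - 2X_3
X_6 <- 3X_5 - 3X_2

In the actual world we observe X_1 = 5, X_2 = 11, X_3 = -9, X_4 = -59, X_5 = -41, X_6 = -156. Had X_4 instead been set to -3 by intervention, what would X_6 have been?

12

Under do(X_4=-3), the mechanism X_4 <- -3X_2 + 3X_3 + 1 is discarded; X_4 is fixed at -3.
X_2 = X_1 + 6  [with X_1=5]  = 11
X_3 = -3X_1 + 6  [with X_1=5]  = -9
X_5 = X_4 - 2X_3  [with X_4=-3, X_3=-9]  = 15
X_6 = 3X_5 - 3X_2  [with X_5=15, X_2=11]  = 12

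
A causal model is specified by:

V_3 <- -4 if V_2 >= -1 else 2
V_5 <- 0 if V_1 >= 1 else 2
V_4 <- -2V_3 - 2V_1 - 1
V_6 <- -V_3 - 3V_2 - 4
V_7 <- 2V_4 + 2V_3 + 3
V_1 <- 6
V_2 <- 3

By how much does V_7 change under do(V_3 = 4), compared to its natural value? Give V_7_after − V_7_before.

The intervention breaks the incoming arrows to V_3: V_3 <- -4 if V_2 >= -1 else 2 no longer applies, and V_3 = 4.
V_4 = -2V_3 - 2V_1 - 1  [with V_3=4, V_1=6]  = -21
V_7 = 2V_4 + 2V_3 + 3  [with V_4=-21, V_3=4]  = -31
Without intervention: V_3 = -4 if V_2 >= -1 else 2  [with V_2=3]  = -4; V_4 = -2V_3 - 2V_1 - 1  [with V_3=-4, V_1=6]  = -5; V_7 = 2V_4 + 2V_3 + 3  [with V_4=-5, V_3=-4]  = -15.
Change = -31 − (-15) = -16.

-16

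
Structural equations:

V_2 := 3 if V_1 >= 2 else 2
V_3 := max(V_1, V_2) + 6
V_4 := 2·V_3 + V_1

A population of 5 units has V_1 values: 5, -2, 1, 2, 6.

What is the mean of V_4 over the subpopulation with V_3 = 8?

Observing V_3=8 restricts to units where V_3's equation naturally yields 8: V_1 ∈ {-2, 1}. In that subpopulation V_4 = 14, 17, mean 15.5.

15.5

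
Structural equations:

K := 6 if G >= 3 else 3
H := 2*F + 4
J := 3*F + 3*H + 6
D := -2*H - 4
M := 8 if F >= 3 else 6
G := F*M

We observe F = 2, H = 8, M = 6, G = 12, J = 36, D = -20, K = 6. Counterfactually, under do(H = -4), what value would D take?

4

Under do(H=-4), the mechanism H := 2*F + 4 is discarded; H is fixed at -4.
D = -2*H - 4  [with H=-4]  = 4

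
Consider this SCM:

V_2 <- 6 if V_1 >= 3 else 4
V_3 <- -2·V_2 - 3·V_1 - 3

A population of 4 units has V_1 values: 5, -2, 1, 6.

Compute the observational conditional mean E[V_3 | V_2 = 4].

-9.5

Conditioning on V_2=4 selects the 2 unit(s) with V_1 ∈ {-2, 1}. Their V_3 values: -5, -14. Mean = -9.5.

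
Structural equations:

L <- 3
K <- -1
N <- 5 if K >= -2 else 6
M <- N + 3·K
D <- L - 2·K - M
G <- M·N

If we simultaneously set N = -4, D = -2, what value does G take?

Setting N = -4, D = -2 by intervention discards those variables' equations.
M = N + 3·K  [with N=-4, K=-1]  = -7
G = M·N  [with M=-7, N=-4]  = 28

28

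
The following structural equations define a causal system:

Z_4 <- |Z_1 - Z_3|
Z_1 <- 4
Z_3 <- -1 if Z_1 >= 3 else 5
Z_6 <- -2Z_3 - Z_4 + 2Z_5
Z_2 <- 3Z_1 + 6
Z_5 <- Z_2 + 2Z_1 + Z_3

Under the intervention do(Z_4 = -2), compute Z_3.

-1

Under do(Z_4=-2), the mechanism Z_4 <- |Z_1 - Z_3| is discarded; Z_4 is fixed at -2.
Since Z_3 is not a descendant of the intervened variable, it is unaffected.
Z_3 = -1 if Z_1 >= 3 else 5  [with Z_1=4]  = -1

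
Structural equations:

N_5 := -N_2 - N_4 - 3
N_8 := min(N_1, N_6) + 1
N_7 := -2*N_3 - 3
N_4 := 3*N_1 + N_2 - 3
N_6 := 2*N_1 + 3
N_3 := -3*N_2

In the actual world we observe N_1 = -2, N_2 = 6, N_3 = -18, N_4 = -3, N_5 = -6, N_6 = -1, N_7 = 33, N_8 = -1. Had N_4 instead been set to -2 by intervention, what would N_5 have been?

-7

Intervening sets N_4 = -2 and removes its equation (N_4 := 3*N_1 + N_2 - 3).
N_5 = -N_2 - N_4 - 3  [with N_2=6, N_4=-2]  = -7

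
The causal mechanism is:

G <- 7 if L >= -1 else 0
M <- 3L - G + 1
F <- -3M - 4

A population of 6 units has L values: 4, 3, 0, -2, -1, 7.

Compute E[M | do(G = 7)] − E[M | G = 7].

do(G=7) breaks G's dependence on L. With G=7 fixed, M across the units is 6, 3, -6, -12, -9, 15, mean -0.5.
E[M|G=7] averages over only the 5 units with G=7 (L = 4, 3, 0, -1, 7): M = 6, 3, -6, -9, 15, mean 1.8.
Difference = -0.5 − 1.8 = -2.3.

-2.3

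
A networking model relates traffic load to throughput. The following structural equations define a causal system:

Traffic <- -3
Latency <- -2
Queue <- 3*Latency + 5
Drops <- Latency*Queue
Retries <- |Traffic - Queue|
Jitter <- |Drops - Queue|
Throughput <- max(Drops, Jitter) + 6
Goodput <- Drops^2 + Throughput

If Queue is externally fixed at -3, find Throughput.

The intervention breaks the incoming arrows to Queue: Queue <- 3*Latency + 5 no longer applies, and Queue = -3.
Drops = Latency*Queue  [with Latency=-2, Queue=-3]  = 6
Jitter = |Drops - Queue|  [with Drops=6, Queue=-3]  = 9
Throughput = max(Drops, Jitter) + 6  [with Drops=6, Jitter=9]  = 15

15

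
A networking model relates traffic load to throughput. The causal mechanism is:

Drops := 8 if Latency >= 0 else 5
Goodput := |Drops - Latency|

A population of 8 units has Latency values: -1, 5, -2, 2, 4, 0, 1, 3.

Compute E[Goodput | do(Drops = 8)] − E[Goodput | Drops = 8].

1

Under do(Drops=8), Drops's equation is replaced by Drops=8 for every unit. Per-unit Goodput: 9, 3, 10, 6, 4, 8, 7, 5. Mean = 6.5.
Conditioning on Drops=8 selects the 6 unit(s) with Latency ∈ {5, 2, 4, 0, 1, 3}. Their Goodput values: 3, 6, 4, 8, 7, 5. Mean = 5.5.
Difference = 6.5 − 5.5 = 1.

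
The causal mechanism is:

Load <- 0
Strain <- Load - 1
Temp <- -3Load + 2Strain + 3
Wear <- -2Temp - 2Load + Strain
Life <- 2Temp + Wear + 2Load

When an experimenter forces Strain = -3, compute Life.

-3

do(Strain=-3) replaces the equation Strain <- Load - 1 with the constant Strain = -3.
Temp = -3Load + 2Strain + 3  [with Load=0, Strain=-3]  = -3
Wear = -2Temp - 2Load + Strain  [with Temp=-3, Load=0, Strain=-3]  = 3
Life = 2Temp + Wear + 2Load  [with Temp=-3, Wear=3, Load=0]  = -3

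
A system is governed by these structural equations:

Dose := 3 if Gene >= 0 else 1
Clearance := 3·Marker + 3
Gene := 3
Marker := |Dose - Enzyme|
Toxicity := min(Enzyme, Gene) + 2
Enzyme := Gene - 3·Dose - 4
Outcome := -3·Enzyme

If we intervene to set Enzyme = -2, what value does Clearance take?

The intervention breaks the incoming arrows to Enzyme: Enzyme := Gene - 3·Dose - 4 no longer applies, and Enzyme = -2.
Dose = 3 if Gene >= 0 else 1  [with Gene=3]  = 3
Marker = |Dose - Enzyme|  [with Dose=3, Enzyme=-2]  = 5
Clearance = 3·Marker + 3  [with Marker=5]  = 18

18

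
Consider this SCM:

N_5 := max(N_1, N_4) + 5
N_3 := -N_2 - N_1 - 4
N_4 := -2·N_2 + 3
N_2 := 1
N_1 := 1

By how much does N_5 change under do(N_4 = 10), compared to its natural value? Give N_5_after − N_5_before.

Intervening sets N_4 = 10 and removes its equation (N_4 := -2·N_2 + 3).
N_5 = max(N_1, N_4) + 5  [with N_1=1, N_4=10]  = 15
Without intervention: N_4 = -2·N_2 + 3  [with N_2=1]  = 1; N_5 = max(N_1, N_4) + 5  [with N_1=1, N_4=1]  = 6.
Change = 15 − 6 = 9.

9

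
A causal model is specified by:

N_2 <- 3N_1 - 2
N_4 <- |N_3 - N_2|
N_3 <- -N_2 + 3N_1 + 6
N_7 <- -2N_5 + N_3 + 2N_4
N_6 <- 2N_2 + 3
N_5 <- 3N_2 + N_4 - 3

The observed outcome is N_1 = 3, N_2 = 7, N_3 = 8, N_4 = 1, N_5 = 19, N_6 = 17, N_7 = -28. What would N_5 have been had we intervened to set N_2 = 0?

12

do(N_2=0) replaces the equation N_2 <- 3N_1 - 2 with the constant N_2 = 0.
N_3 = -N_2 + 3N_1 + 6  [with N_2=0, N_1=3]  = 15
N_4 = |N_3 - N_2|  [with N_3=15, N_2=0]  = 15
N_5 = 3N_2 + N_4 - 3  [with N_2=0, N_4=15]  = 12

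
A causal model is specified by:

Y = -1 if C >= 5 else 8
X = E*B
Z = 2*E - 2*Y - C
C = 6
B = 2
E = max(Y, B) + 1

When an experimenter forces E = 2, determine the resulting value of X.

Under do(E=2), the mechanism E = max(Y, B) + 1 is discarded; E is fixed at 2.
X = E*B  [with E=2, B=2]  = 4

4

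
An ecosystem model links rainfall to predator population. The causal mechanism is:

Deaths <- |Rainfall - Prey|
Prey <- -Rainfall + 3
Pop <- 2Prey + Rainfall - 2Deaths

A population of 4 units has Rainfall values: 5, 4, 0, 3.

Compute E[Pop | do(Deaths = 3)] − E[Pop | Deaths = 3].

-1.5

do(Deaths=3) breaks Deaths's dependence on Rainfall. With Deaths=3 fixed, Pop across the units is -5, -4, 0, -3, mean -3.
E[Pop|Deaths=3] averages over only the 2 units with Deaths=3 (Rainfall = 0, 3): Pop = 0, -3, mean -1.5.
Difference = -3 − (-1.5) = -1.5.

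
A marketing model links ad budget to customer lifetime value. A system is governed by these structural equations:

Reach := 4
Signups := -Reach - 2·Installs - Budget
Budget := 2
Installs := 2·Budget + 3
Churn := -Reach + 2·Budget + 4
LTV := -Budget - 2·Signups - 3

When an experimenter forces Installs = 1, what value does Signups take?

-8

The intervention breaks the incoming arrows to Installs: Installs := 2·Budget + 3 no longer applies, and Installs = 1.
Signups = -Reach - 2·Installs - Budget  [with Reach=4, Installs=1, Budget=2]  = -8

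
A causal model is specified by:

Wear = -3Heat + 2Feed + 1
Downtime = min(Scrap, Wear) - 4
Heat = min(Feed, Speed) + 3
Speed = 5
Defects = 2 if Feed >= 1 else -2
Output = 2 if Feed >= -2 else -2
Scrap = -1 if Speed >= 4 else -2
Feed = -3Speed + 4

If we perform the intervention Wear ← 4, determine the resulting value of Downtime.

-5

do(Wear=4) replaces the equation Wear = -3Heat + 2Feed + 1 with the constant Wear = 4.
Scrap = -1 if Speed >= 4 else -2  [with Speed=5]  = -1
Downtime = min(Scrap, Wear) - 4  [with Scrap=-1, Wear=4]  = -5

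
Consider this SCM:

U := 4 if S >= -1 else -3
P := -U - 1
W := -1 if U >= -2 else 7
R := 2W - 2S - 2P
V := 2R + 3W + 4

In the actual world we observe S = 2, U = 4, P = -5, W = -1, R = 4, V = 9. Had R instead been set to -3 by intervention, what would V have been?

The intervention breaks the incoming arrows to R: R := 2W - 2S - 2P no longer applies, and R = -3.
U = 4 if S >= -1 else -3  [with S=2]  = 4
W = -1 if U >= -2 else 7  [with U=4]  = -1
V = 2R + 3W + 4  [with R=-3, W=-1]  = -5

-5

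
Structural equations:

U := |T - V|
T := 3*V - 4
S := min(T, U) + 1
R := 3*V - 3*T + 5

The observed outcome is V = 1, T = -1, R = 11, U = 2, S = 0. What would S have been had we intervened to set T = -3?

-2

do(T=-3) replaces the equation T := 3*V - 4 with the constant T = -3.
U = |T - V|  [with T=-3, V=1]  = 4
S = min(T, U) + 1  [with T=-3, U=4]  = -2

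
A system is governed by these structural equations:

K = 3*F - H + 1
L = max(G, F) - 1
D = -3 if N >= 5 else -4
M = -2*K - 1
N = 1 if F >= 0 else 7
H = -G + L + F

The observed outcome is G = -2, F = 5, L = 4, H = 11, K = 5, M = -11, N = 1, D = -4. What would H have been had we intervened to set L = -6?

The intervention breaks the incoming arrows to L: L = max(G, F) - 1 no longer applies, and L = -6.
H = -G + L + F  [with G=-2, L=-6, F=5]  = 1

1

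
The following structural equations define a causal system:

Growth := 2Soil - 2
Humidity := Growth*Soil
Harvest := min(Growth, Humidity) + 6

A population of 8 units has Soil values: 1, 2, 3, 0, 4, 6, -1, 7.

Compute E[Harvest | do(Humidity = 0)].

Every unit gets Humidity=0 under the intervention. Harvest values become 6, 6, 6, 4, 6, 6, 2, 6; E[Harvest|do(Humidity=0)] = 5.25.

5.25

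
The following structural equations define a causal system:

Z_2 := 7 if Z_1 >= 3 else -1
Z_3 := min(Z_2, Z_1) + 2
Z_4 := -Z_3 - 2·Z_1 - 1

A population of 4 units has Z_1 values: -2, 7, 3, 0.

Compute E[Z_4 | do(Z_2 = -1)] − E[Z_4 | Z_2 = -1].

-6.25

Every unit gets Z_2=-1 under the intervention. Z_4 values become 3, -16, -8, -2; E[Z_4|do(Z_2=-1)] = -5.75.
E[Z_4|Z_2=-1] averages over only the 2 units with Z_2=-1 (Z_1 = -2, 0): Z_4 = 3, -2, mean 0.5.
Difference = -5.75 − 0.5 = -6.25.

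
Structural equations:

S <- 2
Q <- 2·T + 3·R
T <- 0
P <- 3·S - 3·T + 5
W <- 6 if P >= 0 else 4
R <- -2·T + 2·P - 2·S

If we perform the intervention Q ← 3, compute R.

18

do(Q=3) replaces the equation Q <- 2·T + 3·R with the constant Q = 3.
No directed path runs from Q to R, so R keeps its natural value.
P = 3·S - 3·T + 5  [with S=2, T=0]  = 11
R = -2·T + 2·P - 2·S  [with T=0, P=11, S=2]  = 18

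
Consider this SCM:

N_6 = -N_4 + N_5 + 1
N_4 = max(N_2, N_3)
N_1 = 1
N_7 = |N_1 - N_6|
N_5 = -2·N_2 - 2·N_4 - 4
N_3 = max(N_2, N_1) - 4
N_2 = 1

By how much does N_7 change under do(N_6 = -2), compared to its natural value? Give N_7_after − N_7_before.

-6

Intervening sets N_6 = -2 and removes its equation (N_6 = -N_4 + N_5 + 1).
N_7 = |N_1 - N_6|  [with N_1=1, N_6=-2]  = 3
Without intervention: N_3 = max(N_2, N_1) - 4  [with N_2=1, N_1=1]  = -3; N_4 = max(N_2, N_3)  [with N_2=1, N_3=-3]  = 1; N_5 = -2·N_2 - 2·N_4 - 4  [with N_2=1, N_4=1]  = -8; N_6 = -N_4 + N_5 + 1  [with N_4=1, N_5=-8]  = -8; N_7 = |N_1 - N_6|  [with N_1=1, N_6=-8]  = 9.
Change = 3 − 9 = -6.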